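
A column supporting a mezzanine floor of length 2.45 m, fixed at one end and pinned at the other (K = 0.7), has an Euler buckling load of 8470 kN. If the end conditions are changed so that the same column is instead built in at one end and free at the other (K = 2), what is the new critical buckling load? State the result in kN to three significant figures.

P_cr ∝ 1/K², so P_cr,new = P_cr,old × (K_old/K_new)² = 8470 × (0.7/2)²
= 8470 × 0.1225 = 1040 kN

P_cr ≈ 1040 kN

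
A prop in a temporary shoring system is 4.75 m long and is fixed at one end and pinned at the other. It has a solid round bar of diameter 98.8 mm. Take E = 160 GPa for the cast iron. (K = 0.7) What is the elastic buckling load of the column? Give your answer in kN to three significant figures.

P_cr ≈ 668 kN

I = πd⁴/64 = π×98.8⁴/64 = 4.677×10^6 mm⁴
I = 4.677×10^6 mm⁴ = 4.677×10^-6 m⁴
Effective length L_e = K·L = 0.7 × 4.75 = 3.325 m
P_cr = π²EI / L_e² = π² × 160×10⁹ × 4.677×10^-6 / 3.325² = 6.681×10^5 N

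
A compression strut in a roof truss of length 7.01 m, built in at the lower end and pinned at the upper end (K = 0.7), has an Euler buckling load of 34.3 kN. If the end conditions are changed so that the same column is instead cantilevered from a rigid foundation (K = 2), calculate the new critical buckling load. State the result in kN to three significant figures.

P_cr ∝ 1/K², so P_cr,new = P_cr,old × (K_old/K_new)² = 34.3 × (0.7/2)²
= 34.3 × 0.1225 = 4.20 kN

P_cr ≈ 4.20 kN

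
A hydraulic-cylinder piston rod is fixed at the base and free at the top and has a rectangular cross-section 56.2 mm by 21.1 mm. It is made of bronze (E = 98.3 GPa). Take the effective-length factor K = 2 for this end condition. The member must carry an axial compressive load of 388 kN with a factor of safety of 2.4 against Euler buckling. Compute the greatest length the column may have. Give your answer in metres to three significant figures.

Buckling occurs about the weak axis: I_min = h·b³/12 with b = 21.1 mm (the shorter side).
I_min = 56.2×21.1³/12 = 4.399×10^4 mm⁴
I = 4.399×10^-8 m⁴
Required critical load P_cr = n·P = 2.4 × 388 = 931.2 kN = 9.312×10^5 N
From P_cr = π²EI/(K·L)²:  L = (1/K)·√(π²EI/P_cr) = (1/2)·√(π²×9.83×10^10×4.399×10^-8/9.312×10^5)
L = 0.107 m

L_max ≈ 0.107 m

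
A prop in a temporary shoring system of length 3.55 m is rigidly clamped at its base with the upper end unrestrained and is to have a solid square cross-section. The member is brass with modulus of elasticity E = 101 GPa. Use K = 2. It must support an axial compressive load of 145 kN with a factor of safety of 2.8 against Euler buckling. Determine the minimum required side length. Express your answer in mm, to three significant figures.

a ≈ 125 mm

Required P_cr = n·P = 2.8 × 145 = 406.0 kN
L_e = K·L = 2 × 3.55 = 7.100 m
Required I = P_cr·L_e²/(π²E) = 4.060×10^5 × 7.100² / (π² × 1.01×10^11) = 2.053×10^-5 m⁴
I_req = 2.053×10^7 mm⁴
Solid square: I = a⁴/12  ⇒  a = (12I)^(1/4) = (12×2.053×10^7)^(1/4) = 125 mm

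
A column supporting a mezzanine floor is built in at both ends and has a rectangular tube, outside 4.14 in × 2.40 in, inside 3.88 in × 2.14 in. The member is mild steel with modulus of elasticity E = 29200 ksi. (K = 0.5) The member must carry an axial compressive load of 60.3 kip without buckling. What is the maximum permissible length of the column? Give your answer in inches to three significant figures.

L_max ≈ 175 in

Weak-axis I_min = (h_o·b_o³ − h_i·b_i³)/12 with b_o = 2.40, b_i = 2.140 in (shorter outer/inner sides).
I_min = (4.14×2.40³ − 3.880×2.140³)/12 = 1.601 in⁴
At the buckling limit P_cr = P = 6.030×10^4 lb
From P_cr = π²EI/(K·L)²:  L = (1/K)·√(π²EI/P_cr) = (1/0.5)·√(π²×2.92×10^7×1.601/6.030×10^4)
L = 175 in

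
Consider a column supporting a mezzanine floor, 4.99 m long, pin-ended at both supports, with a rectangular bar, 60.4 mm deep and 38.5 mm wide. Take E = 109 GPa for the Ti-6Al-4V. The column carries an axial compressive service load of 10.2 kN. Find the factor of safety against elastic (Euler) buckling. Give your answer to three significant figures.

Buckling occurs about the weak axis: I_min = h·b³/12 with b = 38.5 mm (the shorter side).
I_min = 60.4×38.5³/12 = 2.872×10^5 mm⁴
I = 2.872×10^5 mm⁴ = 2.872×10^-7 m⁴
Effective length L_e = K·L = 1 × 4.99 = 4.990 m
P_cr = π²EI / L_e² = π² × 109×10⁹ × 2.872×10^-7 / 4.990² = 1.241×10^4 N
Factor of safety n = P_cr / P = 12.410 / 10.2 = 1.22

n ≈ 1.22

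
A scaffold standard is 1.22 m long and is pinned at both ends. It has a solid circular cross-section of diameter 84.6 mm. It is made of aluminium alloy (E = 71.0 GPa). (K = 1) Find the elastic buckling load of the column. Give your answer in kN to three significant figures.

I = πd⁴/64 = π×84.6⁴/64 = 2.514×10^6 mm⁴
I = 2.514×10^6 mm⁴ = 2.514×10^-6 m⁴
Effective length L_e = K·L = 1 × 1.22 = 1.220 m
P_cr = π²EI / L_e² = π² × 71.0×10⁹ × 2.514×10^-6 / 1.220² = 1.184×10^6 N

P_cr ≈ 1180 kN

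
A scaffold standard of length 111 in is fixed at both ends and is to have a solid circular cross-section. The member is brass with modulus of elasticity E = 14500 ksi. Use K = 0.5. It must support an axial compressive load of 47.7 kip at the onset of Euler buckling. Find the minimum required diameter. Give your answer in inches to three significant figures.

L_e = K·L = 0.5 × 111 = 55.50 in
Required I = P_cr·L_e²/(π²E) = 4.770×10^4 × 55.50² / (π² × 1.45×10^7) = 1.027 in⁴
Solid circle: I = πd⁴/64  ⇒  d = (64I/π)^(1/4) = (64×1.027/π)^(1/4) = 2.14 in

d ≈ 2.14 in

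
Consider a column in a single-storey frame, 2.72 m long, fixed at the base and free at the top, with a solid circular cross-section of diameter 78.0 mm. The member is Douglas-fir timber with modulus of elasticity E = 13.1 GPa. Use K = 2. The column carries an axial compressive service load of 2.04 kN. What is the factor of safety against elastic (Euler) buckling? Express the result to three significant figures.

I = πd⁴/64 = π×78.0⁴/64 = 1.817×10^6 mm⁴
I = 1.817×10^6 mm⁴ = 1.817×10^-6 m⁴
Effective length L_e = K·L = 2 × 2.72 = 5.440 m
P_cr = π²EI / L_e² = π² × 13.1×10⁹ × 1.817×10^-6 / 5.440² = 7.938×10^3 N
Factor of safety n = P_cr / P = 7.9382 / 2.04 = 3.89

n ≈ 3.89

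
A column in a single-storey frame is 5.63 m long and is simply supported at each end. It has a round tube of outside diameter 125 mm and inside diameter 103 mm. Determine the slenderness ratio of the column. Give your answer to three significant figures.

d_o = 125 mm, d_i = 103 mm
I = π(d_o⁴ − d_i⁴)/64 = π(125⁴ − 103.0⁴)/64 = 6.459×10^6 mm⁴
A = 3.940×10^3 mm²;  r_min = √(I/A) = √(6.459×10^6/3.940×10^3) = 40.49 mm
L_e = K·L = 1 × 5.63 m = 5.630 m = 5630.0 mm
λ = L_e / r_min = 5630.0 / 40.49 = 139

λ ≈ 139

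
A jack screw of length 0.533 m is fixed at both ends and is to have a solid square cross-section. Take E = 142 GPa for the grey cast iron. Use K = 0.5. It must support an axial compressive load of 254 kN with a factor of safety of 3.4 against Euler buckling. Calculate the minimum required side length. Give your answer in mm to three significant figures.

Required P_cr = n·P = 3.4 × 254 = 863.6 kN
L_e = K·L = 0.5 × 0.533 = 0.2665 m
Required I = P_cr·L_e²/(π²E) = 8.636×10^5 × 0.2665² / (π² × 1.42×10^11) = 4.376×10^-8 m⁴
I_req = 4.376×10^4 mm⁴
Solid square: I = a⁴/12  ⇒  a = (12I)^(1/4) = (12×4.376×10^4)^(1/4) = 26.9 mm

a ≈ 26.9 mm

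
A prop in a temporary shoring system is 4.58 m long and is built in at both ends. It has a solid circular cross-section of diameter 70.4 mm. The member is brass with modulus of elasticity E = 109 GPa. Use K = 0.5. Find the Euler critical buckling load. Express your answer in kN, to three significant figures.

P_cr ≈ 247 kN

I = πd⁴/64 = π×70.4⁴/64 = 1.206×10^6 mm⁴
I = 1.206×10^6 mm⁴ = 1.206×10^-6 m⁴
Effective length L_e = K·L = 0.5 × 4.58 = 2.290 m
P_cr = π²EI / L_e² = π² × 109×10⁹ × 1.206×10^-6 / 2.290² = 2.474×10^5 N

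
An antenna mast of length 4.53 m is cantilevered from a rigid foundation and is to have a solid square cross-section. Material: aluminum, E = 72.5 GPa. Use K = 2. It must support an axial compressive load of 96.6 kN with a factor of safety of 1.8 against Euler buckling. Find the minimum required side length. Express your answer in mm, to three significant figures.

a ≈ 124 mm

Required P_cr = n·P = 1.8 × 96.6 = 173.9 kN
L_e = K·L = 2 × 4.53 = 9.060 m
Required I = P_cr·L_e²/(π²E) = 1.739×10^5 × 9.060² / (π² × 7.25×10^10) = 1.995×10^-5 m⁴
I_req = 1.995×10^7 mm⁴
Solid square: I = a⁴/12  ⇒  a = (12I)^(1/4) = (12×1.995×10^7)^(1/4) = 124 mm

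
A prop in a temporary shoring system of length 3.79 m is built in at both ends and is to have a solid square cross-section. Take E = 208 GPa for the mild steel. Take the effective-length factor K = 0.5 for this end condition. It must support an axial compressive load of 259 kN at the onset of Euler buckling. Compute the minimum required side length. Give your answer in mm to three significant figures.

a ≈ 48.3 mm

L_e = K·L = 0.5 × 3.79 = 1.895 m
Required I = P_cr·L_e²/(π²E) = 2.590×10^5 × 1.895² / (π² × 2.08×10^11) = 4.531×10^-7 m⁴
I_req = 4.531×10^5 mm⁴
Solid square: I = a⁴/12  ⇒  a = (12I)^(1/4) = (12×4.531×10^5)^(1/4) = 48.3 mm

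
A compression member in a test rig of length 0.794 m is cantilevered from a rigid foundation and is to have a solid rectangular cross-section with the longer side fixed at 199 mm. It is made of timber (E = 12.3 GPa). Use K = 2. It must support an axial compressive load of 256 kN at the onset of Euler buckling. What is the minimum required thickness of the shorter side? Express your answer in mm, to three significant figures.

L_e = K·L = 2 × 0.794 = 1.588 m
Required I = P_cr·L_e²/(π²E) = 2.560×10^5 × 1.588² / (π² × 1.23×10^10) = 5.318×10^-6 m⁴
I_req = 5.318×10^6 mm⁴
Rectangle, weak axis: I_min = h·b³/12 with h = 199 mm fixed  ⇒  b = (12I/h)^(1/3) = 68.4 mm

b ≈ 68.4 mm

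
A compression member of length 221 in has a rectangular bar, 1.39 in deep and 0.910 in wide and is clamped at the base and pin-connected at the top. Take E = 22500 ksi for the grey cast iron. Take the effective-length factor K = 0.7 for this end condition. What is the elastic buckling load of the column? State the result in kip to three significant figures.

P_cr ≈ 0.810 kip

Buckling occurs about the weak axis: I_min = h·b³/12 with b = 0.910 in (the shorter side).
I_min = 1.39×0.910³/12 = 8.729×10^-2 in⁴
Effective length L_e = K·L = 0.7 × 221 = 154.7 in
P_cr = π²EI / L_e² = π² × 22500×10³ × 8.729×10^-2 / 154.7² = 810.0 lb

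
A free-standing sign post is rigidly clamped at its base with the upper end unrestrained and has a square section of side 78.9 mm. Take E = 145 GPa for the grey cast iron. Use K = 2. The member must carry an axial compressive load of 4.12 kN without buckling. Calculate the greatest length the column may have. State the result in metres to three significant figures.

L_max ≈ 16.7 m

I = a⁴/12 = 78.9⁴/12 = 3.229×10^6 mm⁴
I = 3.229×10^-6 m⁴
At the buckling limit P_cr = P = 4.120×10^3 N
From P_cr = π²EI/(K·L)²:  L = (1/K)·√(π²EI/P_cr) = (1/2)·√(π²×1.45×10^11×3.229×10^-6/4.120×10^3)
L = 16.7 m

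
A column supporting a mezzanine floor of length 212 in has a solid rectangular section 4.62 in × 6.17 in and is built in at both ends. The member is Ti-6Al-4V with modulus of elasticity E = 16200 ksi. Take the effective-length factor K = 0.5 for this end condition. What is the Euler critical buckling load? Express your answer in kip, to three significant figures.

P_cr ≈ 721 kip

Buckling occurs about the weak axis: I_min = h·b³/12 with b = 4.62 in (the shorter side).
I_min = 6.17×4.62³/12 = 50.70 in⁴
Effective length L_e = K·L = 0.5 × 212 = 106.0 in
P_cr = π²EI / L_e² = π² × 16200×10³ × 50.70 / 106.0² = 7.215×10^5 lb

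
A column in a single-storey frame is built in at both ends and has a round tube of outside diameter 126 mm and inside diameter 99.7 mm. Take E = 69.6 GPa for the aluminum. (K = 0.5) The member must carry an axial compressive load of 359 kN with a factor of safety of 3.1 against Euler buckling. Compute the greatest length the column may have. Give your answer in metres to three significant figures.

d_o = 126 mm, d_i = 99.7 mm
I = π(d_o⁴ − d_i⁴)/64 = π(126⁴ − 99.70⁴)/64 = 7.522×10^6 mm⁴
I = 7.522×10^-6 m⁴
Required critical load P_cr = n·P = 3.1 × 359 = 1113 kN = 1.113×10^6 N
From P_cr = π²EI/(K·L)²:  L = (1/K)·√(π²EI/P_cr) = (1/0.5)·√(π²×6.96×10^10×7.522×10^-6/1.113×10^6)
L = 4.31 m

L_max ≈ 4.31 m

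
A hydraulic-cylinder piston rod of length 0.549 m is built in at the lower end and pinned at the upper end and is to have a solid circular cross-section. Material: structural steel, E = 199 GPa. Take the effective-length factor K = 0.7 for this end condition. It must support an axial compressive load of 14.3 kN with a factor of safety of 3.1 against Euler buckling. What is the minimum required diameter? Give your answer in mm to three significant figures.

Required P_cr = n·P = 3.1 × 14.3 = 44.33 kN
L_e = K·L = 0.7 × 0.549 = 0.3843 m
Required I = P_cr·L_e²/(π²E) = 4.433×10^4 × 0.3843² / (π² × 1.99×10^11) = 3.333×10^-9 m⁴
I_req = 3.333×10^3 mm⁴
Solid circle: I = πd⁴/64  ⇒  d = (64I/π)^(1/4) = (64×3.333×10^3/π)^(1/4) = 16.1 mm

d ≈ 16.1 mm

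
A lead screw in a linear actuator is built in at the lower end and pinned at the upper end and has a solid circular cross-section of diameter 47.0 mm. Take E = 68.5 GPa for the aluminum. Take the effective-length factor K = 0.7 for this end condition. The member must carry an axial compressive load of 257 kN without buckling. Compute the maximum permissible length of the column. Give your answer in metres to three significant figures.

L_max ≈ 1.13 m

I = πd⁴/64 = π×47.0⁴/64 = 2.395×10^5 mm⁴
I = 2.395×10^-7 m⁴
At the buckling limit P_cr = P = 2.570×10^5 N
From P_cr = π²EI/(K·L)²:  L = (1/K)·√(π²EI/P_cr) = (1/0.7)·√(π²×6.85×10^10×2.395×10^-7/2.570×10^5)
L = 1.13 m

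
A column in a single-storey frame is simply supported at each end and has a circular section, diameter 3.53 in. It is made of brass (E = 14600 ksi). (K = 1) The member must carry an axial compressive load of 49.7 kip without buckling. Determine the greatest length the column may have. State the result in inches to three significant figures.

I = πd⁴/64 = π×3.53⁴/64 = 7.622 in⁴
At the buckling limit P_cr = P = 4.970×10^4 lb
From P_cr = π²EI/(K·L)²:  L = (1/K)·√(π²EI/P_cr) = (1/1)·√(π²×1.46×10^7×7.622/4.970×10^4)
L = 149 in

L_max ≈ 149 in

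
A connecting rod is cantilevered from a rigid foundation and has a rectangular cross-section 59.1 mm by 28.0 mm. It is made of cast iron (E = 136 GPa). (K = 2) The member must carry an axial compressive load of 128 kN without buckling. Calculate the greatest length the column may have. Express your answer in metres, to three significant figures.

Buckling occurs about the weak axis: I_min = h·b³/12 with b = 28.0 mm (the shorter side).
I_min = 59.1×28.0³/12 = 1.081×10^5 mm⁴
I = 1.081×10^-7 m⁴
At the buckling limit P_cr = P = 1.280×10^5 N
From P_cr = π²EI/(K·L)²:  L = (1/K)·√(π²EI/P_cr) = (1/2)·√(π²×1.36×10^11×1.081×10^-7/1.280×10^5)
L = 0.532 m

L_max ≈ 0.532 m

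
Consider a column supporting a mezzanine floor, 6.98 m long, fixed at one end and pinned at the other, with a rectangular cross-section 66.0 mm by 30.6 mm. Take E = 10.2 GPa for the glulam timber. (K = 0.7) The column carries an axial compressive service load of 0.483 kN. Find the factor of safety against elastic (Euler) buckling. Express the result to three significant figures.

Buckling occurs about the weak axis: I_min = h·b³/12 with b = 30.6 mm (the shorter side).
I_min = 66.0×30.6³/12 = 1.576×10^5 mm⁴
I = 1.576×10^5 mm⁴ = 1.576×10^-7 m⁴
Effective length L_e = K·L = 0.7 × 6.98 = 4.886 m
P_cr = π²EI / L_e² = π² × 10.2×10⁹ × 1.576×10^-7 / 4.886² = 664.5 N
Factor of safety n = P_cr / P = 0.66454 / 0.483 = 1.38

n ≈ 1.38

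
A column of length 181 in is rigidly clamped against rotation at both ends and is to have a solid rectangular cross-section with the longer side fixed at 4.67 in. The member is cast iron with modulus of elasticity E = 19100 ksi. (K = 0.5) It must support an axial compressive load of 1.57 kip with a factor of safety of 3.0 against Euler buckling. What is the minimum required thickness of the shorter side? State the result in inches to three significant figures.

Required P_cr = n·P = 3.0 × 1.57 = 4.710 kip
L_e = K·L = 0.5 × 181 = 90.50 in
Required I = P_cr·L_e²/(π²E) = 4.710×10^3 × 90.50² / (π² × 1.91×10^7) = 0.2046 in⁴
Rectangle, weak axis: I_min = h·b³/12 with h = 4.67 in fixed  ⇒  b = (12I/h)^(1/3) = 0.807 in

b ≈ 0.807 in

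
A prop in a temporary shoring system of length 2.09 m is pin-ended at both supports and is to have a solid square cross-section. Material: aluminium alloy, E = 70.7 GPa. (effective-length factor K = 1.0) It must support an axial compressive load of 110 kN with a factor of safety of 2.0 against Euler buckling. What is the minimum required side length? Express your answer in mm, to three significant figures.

a ≈ 63.8 mm

Required P_cr = n·P = 2.0 × 110 = 220.0 kN
L_e = K·L = 1 × 2.09 = 2.090 m
Required I = P_cr·L_e²/(π²E) = 2.200×10^5 × 2.090² / (π² × 7.07×10^10) = 1.377×10^-6 m⁴
I_req = 1.377×10^6 mm⁴
Solid square: I = a⁴/12  ⇒  a = (12I)^(1/4) = (12×1.377×10^6)^(1/4) = 63.8 mm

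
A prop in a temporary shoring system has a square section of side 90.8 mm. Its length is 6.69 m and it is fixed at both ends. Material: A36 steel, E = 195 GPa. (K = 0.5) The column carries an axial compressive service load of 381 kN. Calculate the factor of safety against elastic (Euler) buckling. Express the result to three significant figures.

n ≈ 2.56

I = a⁴/12 = 90.8⁴/12 = 5.665×10^6 mm⁴
I = 5.665×10^6 mm⁴ = 5.665×10^-6 m⁴
Effective length L_e = K·L = 0.5 × 6.69 = 3.345 m
P_cr = π²EI / L_e² = π² × 195×10⁹ × 5.665×10^-6 / 3.345² = 9.743×10^5 N
Factor of safety n = P_cr / P = 974.33 / 381 = 2.56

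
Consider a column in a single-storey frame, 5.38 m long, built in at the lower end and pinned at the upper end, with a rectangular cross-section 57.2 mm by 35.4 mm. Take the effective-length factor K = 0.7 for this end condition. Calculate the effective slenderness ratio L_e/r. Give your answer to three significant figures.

For a rectangle r_min = b/√12 = 35.4/√12 = 10.22 mm
L_e = K·L = 0.7 × 5.38 m = 3.766 m = 3766.0 mm
λ = L_e / r_min = 3766.0 / 10.22 = 369

λ ≈ 369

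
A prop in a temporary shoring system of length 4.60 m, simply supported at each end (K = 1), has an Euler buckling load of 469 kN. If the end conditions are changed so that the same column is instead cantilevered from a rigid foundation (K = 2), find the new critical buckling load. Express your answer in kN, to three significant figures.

P_cr ≈ 117 kN

P_cr ∝ 1/K², so P_cr,new = P_cr,old × (K_old/K_new)² = 469 × (1/2)²
= 469 × 0.2500 = 117 kN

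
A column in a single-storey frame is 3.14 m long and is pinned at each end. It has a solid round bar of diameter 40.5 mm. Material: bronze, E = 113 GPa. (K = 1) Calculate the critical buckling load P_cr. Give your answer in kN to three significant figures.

I = πd⁴/64 = π×40.5⁴/64 = 1.321×10^5 mm⁴
I = 1.321×10^5 mm⁴ = 1.321×10^-7 m⁴
Effective length L_e = K·L = 1 × 3.14 = 3.140 m
P_cr = π²EI / L_e² = π² × 113×10⁹ × 1.321×10^-7 / 3.140² = 1.494×10^4 N

P_cr ≈ 14.9 kN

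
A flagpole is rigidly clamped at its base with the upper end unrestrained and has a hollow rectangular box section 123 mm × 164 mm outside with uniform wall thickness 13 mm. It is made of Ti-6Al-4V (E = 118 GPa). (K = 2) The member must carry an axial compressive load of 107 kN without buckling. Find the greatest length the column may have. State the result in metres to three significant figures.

Inner dimensions: h_i = 164 − 2×13 = 138.0 mm, b_i = 123 − 2×13 = 97.00 mm
Weak-axis I_min = (h_o·b_o³ − h_i·b_i³)/12 with b_o = 123, b_i = 97.00 mm (shorter outer/inner sides).
I_min = (164×123³ − 138.0×97.00³)/12 = 1.494×10^7 mm⁴
I = 1.494×10^-5 m⁴
At the buckling limit P_cr = P = 1.070×10^5 N
From P_cr = π²EI/(K·L)²:  L = (1/K)·√(π²EI/P_cr) = (1/2)·√(π²×1.18×10^11×1.494×10^-5/1.070×10^5)
L = 6.38 m

L_max ≈ 6.38 m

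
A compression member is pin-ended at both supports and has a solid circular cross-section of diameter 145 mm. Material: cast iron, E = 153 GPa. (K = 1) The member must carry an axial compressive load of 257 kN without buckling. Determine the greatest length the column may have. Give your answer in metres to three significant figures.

L_max ≈ 11.3 m

I = πd⁴/64 = π×145⁴/64 = 2.170×10^7 mm⁴
I = 2.170×10^-5 m⁴
At the buckling limit P_cr = P = 2.570×10^5 N
From P_cr = π²EI/(K·L)²:  L = (1/K)·√(π²EI/P_cr) = (1/1)·√(π²×1.53×10^11×2.170×10^-5/2.570×10^5)
L = 11.3 m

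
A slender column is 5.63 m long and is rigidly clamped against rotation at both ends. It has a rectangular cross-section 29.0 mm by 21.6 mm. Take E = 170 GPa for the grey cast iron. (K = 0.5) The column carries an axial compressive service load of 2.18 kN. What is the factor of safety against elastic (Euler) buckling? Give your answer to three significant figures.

n ≈ 2.37

Buckling occurs about the weak axis: I_min = h·b³/12 with b = 21.6 mm (the shorter side).
I_min = 29.0×21.6³/12 = 2.435×10^4 mm⁴
I = 2.435×10^4 mm⁴ = 2.435×10^-8 m⁴
Effective length L_e = K·L = 0.5 × 5.63 = 2.815 m
P_cr = π²EI / L_e² = π² × 170×10⁹ × 2.435×10^-8 / 2.815² = 5.157×10^3 N
Factor of safety n = P_cr / P = 5.1567 / 2.18 = 2.37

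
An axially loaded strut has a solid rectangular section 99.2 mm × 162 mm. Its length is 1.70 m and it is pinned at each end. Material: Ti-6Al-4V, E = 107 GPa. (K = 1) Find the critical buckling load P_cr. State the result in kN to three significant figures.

P_cr ≈ 4820 kN

Buckling occurs about the weak axis: I_min = h·b³/12 with b = 99.2 mm (the shorter side).
I_min = 162×99.2³/12 = 1.318×10^7 mm⁴
I = 1.318×10^7 mm⁴ = 1.318×10^-5 m⁴
Effective length L_e = K·L = 1 × 1.70 = 1.700 m
P_cr = π²EI / L_e² = π² × 107×10⁹ × 1.318×10^-5 / 1.700² = 4.816×10^6 N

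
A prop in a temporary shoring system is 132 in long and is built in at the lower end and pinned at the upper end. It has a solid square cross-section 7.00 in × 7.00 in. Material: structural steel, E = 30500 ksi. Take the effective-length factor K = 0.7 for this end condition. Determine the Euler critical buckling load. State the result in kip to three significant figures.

I = a⁴/12 = 7.00⁴/12 = 200.1 in⁴
Effective length L_e = K·L = 0.7 × 132 = 92.40 in
P_cr = π²EI / L_e² = π² × 30500×10³ × 200.1 / 92.40² = 7.055×10^6 lb

P_cr ≈ 7050 kip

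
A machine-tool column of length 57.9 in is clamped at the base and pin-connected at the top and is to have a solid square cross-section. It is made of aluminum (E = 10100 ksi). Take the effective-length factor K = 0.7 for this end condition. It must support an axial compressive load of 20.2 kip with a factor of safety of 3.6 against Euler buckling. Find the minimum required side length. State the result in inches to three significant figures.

Required P_cr = n·P = 3.6 × 20.2 = 72.72 kip
L_e = K·L = 0.7 × 57.9 = 40.53 in
Required I = P_cr·L_e²/(π²E) = 7.272×10^4 × 40.53² / (π² × 1.01×10^7) = 1.198 in⁴
Solid square: I = a⁴/12  ⇒  a = (12I)^(1/4) = (12×1.198)^(1/4) = 1.95 in

a ≈ 1.95 in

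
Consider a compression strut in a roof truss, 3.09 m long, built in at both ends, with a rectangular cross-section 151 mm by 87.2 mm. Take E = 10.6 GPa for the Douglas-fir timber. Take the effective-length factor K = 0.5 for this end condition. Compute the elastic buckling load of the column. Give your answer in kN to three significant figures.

Buckling occurs about the weak axis: I_min = h·b³/12 with b = 87.2 mm (the shorter side).
I_min = 151×87.2³/12 = 8.343×10^6 mm⁴
I = 8.343×10^6 mm⁴ = 8.343×10^-6 m⁴
Effective length L_e = K·L = 0.5 × 3.09 = 1.545 m
P_cr = π²EI / L_e² = π² × 10.6×10⁹ × 8.343×10^-6 / 1.545² = 3.657×10^5 N

P_cr ≈ 366 kN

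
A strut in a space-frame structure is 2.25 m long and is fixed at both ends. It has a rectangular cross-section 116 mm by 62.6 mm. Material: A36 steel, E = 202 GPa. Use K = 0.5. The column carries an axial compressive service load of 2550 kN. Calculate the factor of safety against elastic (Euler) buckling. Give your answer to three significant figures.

n ≈ 1.46

Buckling occurs about the weak axis: I_min = h·b³/12 with b = 62.6 mm (the shorter side).
I_min = 116×62.6³/12 = 2.371×10^6 mm⁴
I = 2.371×10^6 mm⁴ = 2.371×10^-6 m⁴
Effective length L_e = K·L = 0.5 × 2.25 = 1.125 m
P_cr = π²EI / L_e² = π² × 202×10⁹ × 2.371×10^-6 / 1.125² = 3.735×10^6 N
Factor of safety n = P_cr / P = 3735.5 / 2550 = 1.46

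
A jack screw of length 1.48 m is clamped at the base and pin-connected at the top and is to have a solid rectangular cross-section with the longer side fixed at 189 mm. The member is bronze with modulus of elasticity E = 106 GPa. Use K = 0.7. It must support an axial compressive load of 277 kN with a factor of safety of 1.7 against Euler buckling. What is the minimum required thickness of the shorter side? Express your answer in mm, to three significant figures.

b ≈ 31.3 mm

Required P_cr = n·P = 1.7 × 277 = 470.9 kN
L_e = K·L = 0.7 × 1.48 = 1.036 m
Required I = P_cr·L_e²/(π²E) = 4.709×10^5 × 1.036² / (π² × 1.06×10^11) = 4.831×10^-7 m⁴
I_req = 4.831×10^5 mm⁴
Rectangle, weak axis: I_min = h·b³/12 with h = 189 mm fixed  ⇒  b = (12I/h)^(1/3) = 31.3 mm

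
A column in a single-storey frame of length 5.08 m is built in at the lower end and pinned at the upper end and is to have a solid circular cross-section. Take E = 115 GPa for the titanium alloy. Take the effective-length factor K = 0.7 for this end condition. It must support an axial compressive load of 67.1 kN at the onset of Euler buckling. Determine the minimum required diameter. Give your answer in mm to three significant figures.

d ≈ 62.5 mm

L_e = K·L = 0.7 × 5.08 = 3.556 m
Required I = P_cr·L_e²/(π²E) = 6.710×10^4 × 3.556² / (π² × 1.15×10^11) = 7.476×10^-7 m⁴
I_req = 7.476×10^5 mm⁴
Solid circle: I = πd⁴/64  ⇒  d = (64I/π)^(1/4) = (64×7.476×10^5/π)^(1/4) = 62.5 mm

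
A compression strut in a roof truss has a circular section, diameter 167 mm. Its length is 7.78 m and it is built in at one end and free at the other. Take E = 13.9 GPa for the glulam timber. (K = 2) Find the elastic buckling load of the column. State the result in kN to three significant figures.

I = πd⁴/64 = π×167⁴/64 = 3.818×10^7 mm⁴
I = 3.818×10^7 mm⁴ = 3.818×10^-5 m⁴
Effective length L_e = K·L = 2 × 7.78 = 15.56 m
P_cr = π²EI / L_e² = π² × 13.9×10⁹ × 3.818×10^-5 / 15.56² = 2.163×10^4 N

P_cr ≈ 21.6 kN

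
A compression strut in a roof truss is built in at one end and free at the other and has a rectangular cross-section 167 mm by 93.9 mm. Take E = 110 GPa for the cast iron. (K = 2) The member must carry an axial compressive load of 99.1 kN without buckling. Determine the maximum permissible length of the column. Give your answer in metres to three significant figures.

Buckling occurs about the weak axis: I_min = h·b³/12 with b = 93.9 mm (the shorter side).
I_min = 167×93.9³/12 = 1.152×10^7 mm⁴
I = 1.152×10^-5 m⁴
At the buckling limit P_cr = P = 9.910×10^4 N
From P_cr = π²EI/(K·L)²:  L = (1/K)·√(π²EI/P_cr) = (1/2)·√(π²×1.10×10^11×1.152×10^-5/9.910×10^4)
L = 5.62 m

L_max ≈ 5.62 m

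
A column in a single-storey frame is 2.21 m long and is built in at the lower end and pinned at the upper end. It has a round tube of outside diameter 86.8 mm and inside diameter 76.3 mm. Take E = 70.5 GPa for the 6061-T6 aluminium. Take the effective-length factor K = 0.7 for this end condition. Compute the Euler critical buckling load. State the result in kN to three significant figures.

d_o = 86.8 mm, d_i = 76.3 mm
I = π(d_o⁴ − d_i⁴)/64 = π(86.8⁴ − 76.30⁴)/64 = 1.123×10^6 mm⁴
I = 1.123×10^6 mm⁴ = 1.123×10^-6 m⁴
Effective length L_e = K·L = 0.7 × 2.21 = 1.547 m
P_cr = π²EI / L_e² = π² × 70.5×10⁹ × 1.123×10^-6 / 1.547² = 3.264×10^5 N

P_cr ≈ 326 kN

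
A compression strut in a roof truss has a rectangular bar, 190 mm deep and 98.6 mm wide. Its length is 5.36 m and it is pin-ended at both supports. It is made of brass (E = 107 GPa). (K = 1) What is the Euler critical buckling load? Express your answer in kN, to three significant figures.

P_cr ≈ 558 kN

Buckling occurs about the weak axis: I_min = h·b³/12 with b = 98.6 mm (the shorter side).
I_min = 190×98.6³/12 = 1.518×10^7 mm⁴
I = 1.518×10^7 mm⁴ = 1.518×10^-5 m⁴
Effective length L_e = K·L = 1 × 5.36 = 5.360 m
P_cr = π²EI / L_e² = π² × 107×10⁹ × 1.518×10^-5 / 5.360² = 5.579×10^5 N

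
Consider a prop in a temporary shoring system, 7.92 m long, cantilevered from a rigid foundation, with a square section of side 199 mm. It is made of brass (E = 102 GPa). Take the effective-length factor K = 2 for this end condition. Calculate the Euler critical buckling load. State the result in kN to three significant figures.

P_cr ≈ 524 kN

I = a⁴/12 = 199⁴/12 = 1.307×10^8 mm⁴
I = 1.307×10^8 mm⁴ = 1.307×10^-4 m⁴
Effective length L_e = K·L = 2 × 7.92 = 15.84 m
P_cr = π²EI / L_e² = π² × 102×10⁹ × 1.307×10^-4 / 15.84² = 5.243×10^5 N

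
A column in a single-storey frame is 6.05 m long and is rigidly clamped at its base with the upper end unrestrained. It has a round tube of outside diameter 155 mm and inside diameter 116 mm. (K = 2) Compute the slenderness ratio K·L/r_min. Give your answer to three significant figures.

d_o = 155 mm, d_i = 116 mm
I = π(d_o⁴ − d_i⁴)/64 = π(155⁴ − 116.0⁴)/64 = 1.945×10^7 mm⁴
A = 8.301×10^3 mm²;  r_min = √(I/A) = √(1.945×10^7/8.301×10^3) = 48.40 mm
L_e = K·L = 2 × 6.05 m = 12.10 m = 12100 mm
λ = L_e / r_min = 12100 / 48.40 = 250

λ ≈ 250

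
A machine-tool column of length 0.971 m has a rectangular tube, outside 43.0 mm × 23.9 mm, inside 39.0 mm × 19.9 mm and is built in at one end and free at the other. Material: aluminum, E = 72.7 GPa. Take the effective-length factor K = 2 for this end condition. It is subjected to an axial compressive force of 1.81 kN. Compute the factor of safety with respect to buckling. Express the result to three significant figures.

n ≈ 2.45

Weak-axis I_min = (h_o·b_o³ − h_i·b_i³)/12 with b_o = 23.9, b_i = 19.90 mm (shorter outer/inner sides).
I_min = (43.0×23.9³ − 39.00×19.90³)/12 = 2.331×10^4 mm⁴
I = 2.331×10^4 mm⁴ = 2.331×10^-8 m⁴
Effective length L_e = K·L = 2 × 0.971 = 1.942 m
P_cr = π²EI / L_e² = π² × 72.7×10⁹ × 2.331×10^-8 / 1.942² = 4.434×10^3 N
Factor of safety n = P_cr / P = 4.4344 / 1.81 = 2.45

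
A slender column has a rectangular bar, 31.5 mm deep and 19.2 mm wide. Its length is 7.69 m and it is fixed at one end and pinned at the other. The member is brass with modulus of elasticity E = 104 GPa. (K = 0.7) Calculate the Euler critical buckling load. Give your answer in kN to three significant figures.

Buckling occurs about the weak axis: I_min = h·b³/12 with b = 19.2 mm (the shorter side).
I_min = 31.5×19.2³/12 = 1.858×10^4 mm⁴
I = 1.858×10^4 mm⁴ = 1.858×10^-8 m⁴
Effective length L_e = K·L = 0.7 × 7.69 = 5.383 m
P_cr = π²EI / L_e² = π² × 104×10⁹ × 1.858×10^-8 / 5.383² = 658.1 N

P_cr ≈ 0.658 kN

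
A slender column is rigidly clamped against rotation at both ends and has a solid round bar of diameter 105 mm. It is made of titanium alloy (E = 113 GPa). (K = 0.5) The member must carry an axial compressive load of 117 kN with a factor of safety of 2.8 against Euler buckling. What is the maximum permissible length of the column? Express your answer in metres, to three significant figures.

I = πd⁴/64 = π×105⁴/64 = 5.967×10^6 mm⁴
I = 5.967×10^-6 m⁴
Required critical load P_cr = n·P = 2.8 × 117 = 327.6 kN = 3.276×10^5 N
From P_cr = π²EI/(K·L)²:  L = (1/K)·√(π²EI/P_cr) = (1/0.5)·√(π²×1.13×10^11×5.967×10^-6/3.276×10^5)
L = 9.01 m

L_max ≈ 9.01 m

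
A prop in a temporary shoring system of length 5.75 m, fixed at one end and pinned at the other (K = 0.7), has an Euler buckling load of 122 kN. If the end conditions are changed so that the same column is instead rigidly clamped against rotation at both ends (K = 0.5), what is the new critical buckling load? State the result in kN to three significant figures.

P_cr ≈ 239 kN

P_cr ∝ 1/K², so P_cr,new = P_cr,old × (K_old/K_new)² = 122 × (0.7/0.5)²
= 122 × 1.960 = 239 kN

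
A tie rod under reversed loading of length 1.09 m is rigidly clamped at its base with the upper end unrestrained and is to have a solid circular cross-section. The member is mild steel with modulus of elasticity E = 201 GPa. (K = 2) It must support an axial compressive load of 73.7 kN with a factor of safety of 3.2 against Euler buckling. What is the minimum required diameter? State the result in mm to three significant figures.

d ≈ 58.2 mm

Required P_cr = n·P = 3.2 × 73.7 = 235.8 kN
L_e = K·L = 2 × 1.09 = 2.180 m
Required I = P_cr·L_e²/(π²E) = 2.358×10^5 × 2.180² / (π² × 2.01×10^11) = 5.650×10^-7 m⁴
I_req = 5.650×10^5 mm⁴
Solid circle: I = πd⁴/64  ⇒  d = (64I/π)^(1/4) = (64×5.650×10^5/π)^(1/4) = 58.2 mm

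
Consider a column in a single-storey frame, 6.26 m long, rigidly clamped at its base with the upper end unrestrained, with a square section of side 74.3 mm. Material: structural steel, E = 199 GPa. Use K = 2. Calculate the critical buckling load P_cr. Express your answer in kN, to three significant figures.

I = a⁴/12 = 74.3⁴/12 = 2.540×10^6 mm⁴
I = 2.540×10^6 mm⁴ = 2.540×10^-6 m⁴
Effective length L_e = K·L = 2 × 6.26 = 12.52 m
P_cr = π²EI / L_e² = π² × 199×10⁹ × 2.540×10^-6 / 12.52² = 3.182×10^4 N

P_cr ≈ 31.8 kN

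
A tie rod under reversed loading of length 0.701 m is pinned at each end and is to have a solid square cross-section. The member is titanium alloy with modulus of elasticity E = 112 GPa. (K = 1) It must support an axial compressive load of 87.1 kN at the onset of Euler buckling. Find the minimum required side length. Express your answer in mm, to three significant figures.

L_e = K·L = 1 × 0.701 = 0.7010 m
Required I = P_cr·L_e²/(π²E) = 8.710×10^4 × 0.7010² / (π² × 1.12×10^11) = 3.872×10^-8 m⁴
I_req = 3.872×10^4 mm⁴
Solid square: I = a⁴/12  ⇒  a = (12I)^(1/4) = (12×3.872×10^4)^(1/4) = 26.1 mm

a ≈ 26.1 mm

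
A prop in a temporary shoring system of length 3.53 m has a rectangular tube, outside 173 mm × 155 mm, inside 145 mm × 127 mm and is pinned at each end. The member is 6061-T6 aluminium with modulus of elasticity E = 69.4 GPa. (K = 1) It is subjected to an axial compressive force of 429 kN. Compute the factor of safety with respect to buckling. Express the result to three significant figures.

n ≈ 3.71

Weak-axis I_min = (h_o·b_o³ − h_i·b_i³)/12 with b_o = 155, b_i = 127.0 mm (shorter outer/inner sides).
I_min = (173×155³ − 145.0×127.0³)/12 = 2.893×10^7 mm⁴
I = 2.893×10^7 mm⁴ = 2.893×10^-5 m⁴
Effective length L_e = K·L = 1 × 3.53 = 3.530 m
P_cr = π²EI / L_e² = π² × 69.4×10⁹ × 2.893×10^-5 / 3.530² = 1.590×10^6 N
Factor of safety n = P_cr / P = 1590.5 / 429 = 3.71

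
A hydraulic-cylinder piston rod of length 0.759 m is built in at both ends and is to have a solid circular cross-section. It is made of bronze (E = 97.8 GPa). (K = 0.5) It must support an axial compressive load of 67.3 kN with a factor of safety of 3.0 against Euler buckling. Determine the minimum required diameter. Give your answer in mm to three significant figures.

Required P_cr = n·P = 3.0 × 67.3 = 201.9 kN
L_e = K·L = 0.5 × 0.759 = 0.3795 m
Required I = P_cr·L_e²/(π²E) = 2.019×10^5 × 0.3795² / (π² × 9.78×10^10) = 3.012×10^-8 m⁴
I_req = 3.012×10^4 mm⁴
Solid circle: I = πd⁴/64  ⇒  d = (64I/π)^(1/4) = (64×3.012×10^4/π)^(1/4) = 28.0 mm

d ≈ 28.0 mm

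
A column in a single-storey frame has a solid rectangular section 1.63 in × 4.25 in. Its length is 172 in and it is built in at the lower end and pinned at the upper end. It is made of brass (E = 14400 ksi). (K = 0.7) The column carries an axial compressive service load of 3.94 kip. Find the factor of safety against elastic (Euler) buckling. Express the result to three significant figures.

Buckling occurs about the weak axis: I_min = h·b³/12 with b = 1.63 in (the shorter side).
I_min = 4.25×1.63³/12 = 1.534 in⁴
Effective length L_e = K·L = 0.7 × 172 = 120.4 in
P_cr = π²EI / L_e² = π² × 14400×10³ × 1.534 / 120.4² = 1.504×10^4 lb
Factor of safety n = P_cr / P = 15.038 / 3.94 = 3.82

n ≈ 3.82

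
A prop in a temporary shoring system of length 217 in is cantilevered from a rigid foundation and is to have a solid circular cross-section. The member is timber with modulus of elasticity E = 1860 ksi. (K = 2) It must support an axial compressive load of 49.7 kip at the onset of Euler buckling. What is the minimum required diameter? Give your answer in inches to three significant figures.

L_e = K·L = 2 × 217 = 434.0 in
Required I = P_cr·L_e²/(π²E) = 4.970×10^4 × 434.0² / (π² × 1.86×10^6) = 509.9 in⁴
Solid circle: I = πd⁴/64  ⇒  d = (64I/π)^(1/4) = (64×509.9/π)^(1/4) = 10.1 in

d ≈ 10.1 in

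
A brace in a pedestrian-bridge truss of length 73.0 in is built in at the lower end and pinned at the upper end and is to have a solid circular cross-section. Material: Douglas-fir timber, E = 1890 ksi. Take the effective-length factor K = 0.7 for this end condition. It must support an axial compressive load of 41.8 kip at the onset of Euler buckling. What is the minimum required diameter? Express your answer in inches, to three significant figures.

d ≈ 3.30 in

L_e = K·L = 0.7 × 73.0 = 51.10 in
Required I = P_cr·L_e²/(π²E) = 4.180×10^4 × 51.10² / (π² × 1.89×10^6) = 5.851 in⁴
Solid circle: I = πd⁴/64  ⇒  d = (64I/π)^(1/4) = (64×5.851/π)^(1/4) = 3.30 in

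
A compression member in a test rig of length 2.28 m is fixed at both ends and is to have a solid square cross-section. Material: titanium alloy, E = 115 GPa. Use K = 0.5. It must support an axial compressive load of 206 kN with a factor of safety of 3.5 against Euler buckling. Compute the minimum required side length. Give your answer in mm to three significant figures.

Required P_cr = n·P = 3.5 × 206 = 721.0 kN
L_e = K·L = 0.5 × 2.28 = 1.140 m
Required I = P_cr·L_e²/(π²E) = 7.210×10^5 × 1.140² / (π² × 1.15×10^11) = 8.256×10^-7 m⁴
I_req = 8.256×10^5 mm⁴
Solid square: I = a⁴/12  ⇒  a = (12I)^(1/4) = (12×8.256×10^5)^(1/4) = 56.1 mm

a ≈ 56.1 mm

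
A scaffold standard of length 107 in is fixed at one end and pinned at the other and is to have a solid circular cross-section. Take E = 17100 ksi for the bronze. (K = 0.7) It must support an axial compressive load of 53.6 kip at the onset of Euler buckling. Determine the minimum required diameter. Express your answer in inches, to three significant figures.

d ≈ 2.45 in

L_e = K·L = 0.7 × 107 = 74.90 in
Required I = P_cr·L_e²/(π²E) = 5.360×10^4 × 74.90² / (π² × 1.71×10^7) = 1.782 in⁴
Solid circle: I = πd⁴/64  ⇒  d = (64I/π)^(1/4) = (64×1.782/π)^(1/4) = 2.45 in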